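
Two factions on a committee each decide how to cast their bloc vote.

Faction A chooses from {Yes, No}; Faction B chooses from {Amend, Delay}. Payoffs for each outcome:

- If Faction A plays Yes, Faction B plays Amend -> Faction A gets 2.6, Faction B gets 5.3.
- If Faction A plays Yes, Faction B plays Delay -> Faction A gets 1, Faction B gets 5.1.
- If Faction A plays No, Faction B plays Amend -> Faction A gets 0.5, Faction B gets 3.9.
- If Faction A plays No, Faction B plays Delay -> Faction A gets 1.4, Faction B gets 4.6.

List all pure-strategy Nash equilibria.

(Yes, Amend): Faction A gets 2.6, best alternative 0.5; Faction B gets 5.3, best alternative 5.1. No profitable deviation — NE.
(Yes, Delay): Faction A can switch to No (1 → 1.4). Not NE.
(No, Amend): Faction A can switch to Yes (0.5 → 2.6). Not NE.
(No, Delay): Faction A gets 1.4, best alternative 1; Faction B gets 4.6, best alternative 3.9. No profitable deviation — NE.

The pure Nash equilibria are (Yes, Amend) and (No, Delay).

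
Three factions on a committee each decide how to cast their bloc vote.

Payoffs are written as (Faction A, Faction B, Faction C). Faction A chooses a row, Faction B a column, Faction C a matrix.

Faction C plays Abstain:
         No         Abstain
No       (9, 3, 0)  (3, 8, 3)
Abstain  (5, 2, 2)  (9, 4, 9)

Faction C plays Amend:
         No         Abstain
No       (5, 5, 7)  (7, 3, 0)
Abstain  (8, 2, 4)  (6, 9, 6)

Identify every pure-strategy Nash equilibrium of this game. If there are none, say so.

Faction A against (No, Abstain): payoffs 9, 5 → best response No.
Faction A against (No, Amend): payoffs 5, 8 → best response Abstain.
Faction A against (Abstain, Abstain): payoffs 3, 9 → best response Abstain.
Faction A against (Abstain, Amend): payoffs 7, 6 → best response No.
Faction B against (No, Abstain): payoffs 3, 8 → best response Abstain.
Faction B against (No, Amend): payoffs 5, 3 → best response No.
Faction B against (Abstain, Abstain): payoffs 2, 4 → best response Abstain.
Faction B against (Abstain, Amend): payoffs 2, 9 → best response Abstain.
Faction C against (No, No): payoffs 0, 7 → best response Amend.
Faction C against (No, Abstain): payoffs 3, 0 → best response Abstain.
Faction C against (Abstain, No): payoffs 2, 4 → best response Amend.
Faction C against (Abstain, Abstain): payoffs 9, 6 → best response Abstain.
Mutual best responses: (Abstain, Abstain, Abstain).

The unique pure-strategy Nash equilibrium is (Abstain, Abstain, Abstain).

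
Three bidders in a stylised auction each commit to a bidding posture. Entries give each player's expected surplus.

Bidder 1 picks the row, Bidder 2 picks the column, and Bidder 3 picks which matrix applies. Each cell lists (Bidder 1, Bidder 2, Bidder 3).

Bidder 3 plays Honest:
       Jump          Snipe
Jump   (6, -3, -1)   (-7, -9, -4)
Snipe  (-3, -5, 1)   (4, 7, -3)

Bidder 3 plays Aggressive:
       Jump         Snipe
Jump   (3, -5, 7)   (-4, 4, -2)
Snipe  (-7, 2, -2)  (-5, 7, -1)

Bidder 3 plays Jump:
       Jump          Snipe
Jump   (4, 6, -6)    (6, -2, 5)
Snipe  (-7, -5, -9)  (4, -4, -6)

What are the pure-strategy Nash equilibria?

This game has no pure Nash equilibrium.

Bidder 1 against (Jump, Honest): payoffs 6, -3 → best response Jump.
Bidder 1 against (Jump, Aggressive): payoffs 3, -7 → best response Jump.
Bidder 1 against (Jump, Jump): payoffs 4, -7 → best response Jump.
Bidder 1 against (Snipe, Honest): payoffs -7, 4 → best response Snipe.
Bidder 1 against (Snipe, Aggressive): payoffs -4, -5 → best response Jump.
Bidder 1 against (Snipe, Jump): payoffs 6, 4 → best response Jump.
Bidder 2 against (Jump, Honest): payoffs -3, -9 → best response Jump.
Bidder 2 against (Jump, Aggressive): payoffs -5, 4 → best response Snipe.
Bidder 2 against (Jump, Jump): payoffs 6, -2 → best response Jump.
Bidder 2 against (Snipe, Honest): payoffs -5, 7 → best response Snipe.
Bidder 2 against (Snipe, Aggressive): payoffs 2, 7 → best response Snipe.
Bidder 2 against (Snipe, Jump): payoffs -5, -4 → best response Snipe.
Bidder 3 against (Jump, Jump): payoffs -1, 7, -6 → best response Aggressive.
Bidder 3 against (Jump, Snipe): payoffs -4, -2, 5 → best response Jump.
Bidder 3 against (Snipe, Jump): payoffs 1, -2, -9 → best response Honest.
Bidder 3 against (Snipe, Snipe): payoffs -3, -1, -6 → best response Aggressive.
No profile is a mutual best response for all players.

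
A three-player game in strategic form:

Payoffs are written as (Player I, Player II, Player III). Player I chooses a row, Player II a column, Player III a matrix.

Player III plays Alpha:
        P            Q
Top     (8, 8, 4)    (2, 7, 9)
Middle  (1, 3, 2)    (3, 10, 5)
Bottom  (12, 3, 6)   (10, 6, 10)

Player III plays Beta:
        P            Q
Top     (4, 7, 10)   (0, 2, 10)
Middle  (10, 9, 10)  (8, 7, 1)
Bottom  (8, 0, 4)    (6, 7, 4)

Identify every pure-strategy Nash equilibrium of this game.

The pure Nash equilibria are (Middle, P, Beta), (Bottom, Q, Alpha).

Player I against (P, Alpha): payoffs 8, 1, 12 → best response Bottom.
Player I against (P, Beta): payoffs 4, 10, 8 → best response Middle.
Player I against (Q, Alpha): payoffs 2, 3, 10 → best response Bottom.
Player I against (Q, Beta): payoffs 0, 8, 6 → best response Middle.
Player II against (Top, Alpha): payoffs 8, 7 → best response P.
Player II against (Top, Beta): payoffs 7, 2 → best response P.
Player II against (Middle, Alpha): payoffs 3, 10 → best response Q.
Player II against (Middle, Beta): payoffs 9, 7 → best response P.
Player II against (Bottom, Alpha): payoffs 3, 6 → best response Q.
Player II against (Bottom, Beta): payoffs 0, 7 → best response Q.
Player III against (Top, P): payoffs 4, 10 → best response Beta.
Player III against (Top, Q): payoffs 9, 10 → best response Beta.
Player III against (Middle, P): payoffs 2, 10 → best response Beta.
Player III against (Middle, Q): payoffs 5, 1 → best response Alpha.
Player III against (Bottom, P): payoffs 6, 4 → best response Alpha.
Player III against (Bottom, Q): payoffs 10, 4 → best response Alpha.
Mutual best responses: (Middle, P, Beta); (Bottom, Q, Alpha).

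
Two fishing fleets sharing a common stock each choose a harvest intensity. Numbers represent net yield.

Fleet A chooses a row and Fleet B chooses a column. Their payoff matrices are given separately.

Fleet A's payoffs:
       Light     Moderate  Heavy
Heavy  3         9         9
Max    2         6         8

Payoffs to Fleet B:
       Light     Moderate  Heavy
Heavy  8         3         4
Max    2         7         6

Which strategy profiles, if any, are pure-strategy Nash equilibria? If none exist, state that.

(Heavy, Light): Fleet A gets 3, best alternative 2; Fleet B gets 8, best alternative 4. No profitable deviation — NE.
(Heavy, Moderate): Fleet B can switch to Light (3 → 8). Not NE.
(Heavy, Heavy): Fleet B can switch to Light (4 → 8). Not NE.
(Max, Light): Fleet A can switch to Heavy (2 → 3). Not NE.
(Max, Moderate): Fleet A can switch to Heavy (6 → 9). Not NE.
(Max, Heavy): Fleet A can switch to Heavy (8 → 9). Not NE.

(Heavy, Light)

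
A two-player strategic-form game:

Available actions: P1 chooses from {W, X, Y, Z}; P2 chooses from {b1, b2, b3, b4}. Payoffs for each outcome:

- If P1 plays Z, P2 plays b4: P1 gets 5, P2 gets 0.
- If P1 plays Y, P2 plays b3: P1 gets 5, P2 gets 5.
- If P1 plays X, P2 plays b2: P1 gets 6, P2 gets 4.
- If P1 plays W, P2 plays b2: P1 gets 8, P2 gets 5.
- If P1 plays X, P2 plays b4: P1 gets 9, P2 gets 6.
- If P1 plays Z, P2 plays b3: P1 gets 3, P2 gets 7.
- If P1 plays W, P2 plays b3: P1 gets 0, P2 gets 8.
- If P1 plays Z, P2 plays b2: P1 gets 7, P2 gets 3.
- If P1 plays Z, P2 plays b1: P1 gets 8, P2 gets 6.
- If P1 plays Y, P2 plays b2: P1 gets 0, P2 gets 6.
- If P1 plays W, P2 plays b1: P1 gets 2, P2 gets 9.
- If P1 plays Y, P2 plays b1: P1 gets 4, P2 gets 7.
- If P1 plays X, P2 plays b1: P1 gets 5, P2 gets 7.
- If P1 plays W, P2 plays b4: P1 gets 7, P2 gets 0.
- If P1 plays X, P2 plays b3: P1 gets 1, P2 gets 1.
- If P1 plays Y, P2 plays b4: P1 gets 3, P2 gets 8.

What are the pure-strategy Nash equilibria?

For each player, find the best response to each opponent profile; mutual best responses are the pure NE.
P1 against b1: payoffs 2, 5, 4, 8 → best response Z.
P1 against b2: payoffs 8, 6, 0, 7 → best response W.
P1 against b3: payoffs 0, 1, 5, 3 → best response Y.
P1 against b4: payoffs 7, 9, 3, 5 → best response X.
P2 against W: payoffs 9, 5, 8, 0 → best response b1.
P2 against X: payoffs 7, 4, 1, 6 → best response b1.
P2 against Y: payoffs 7, 6, 5, 8 → best response b4.
P2 against Z: payoffs 6, 3, 7, 0 → best response b3.
No profile is a mutual best response for all players.

none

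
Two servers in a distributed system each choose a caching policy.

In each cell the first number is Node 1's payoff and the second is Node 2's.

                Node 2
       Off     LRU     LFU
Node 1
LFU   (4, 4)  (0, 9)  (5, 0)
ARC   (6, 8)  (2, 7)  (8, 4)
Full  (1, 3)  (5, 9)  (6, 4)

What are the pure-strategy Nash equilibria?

(LFU, Off): Node 1 can switch to ARC (4 → 6). Not NE.
(LFU, LRU): Node 1 can switch to ARC (0 → 2). Not NE.
(LFU, LFU): Node 1 can switch to ARC (5 → 8). Not NE.
(ARC, Off): Node 1 gets 6, best alternative 4; Node 2 gets 8, best alternative 7. No profitable deviation — NE.
(ARC, LRU): Node 1 can switch to Full (2 → 5). Not NE.
(ARC, LFU): Node 2 can switch to Off (4 → 8). Not NE.
(Full, Off): Node 1 can switch to LFU (1 → 4). Not NE.
(Full, LRU): Node 1 gets 5, best alternative 2; Node 2 gets 9, best alternative 4. No profitable deviation — NE.
(The remaining 1 profile has a profitable deviation by the same check.)

The pure Nash equilibria are (ARC, Off), (Full, LRU).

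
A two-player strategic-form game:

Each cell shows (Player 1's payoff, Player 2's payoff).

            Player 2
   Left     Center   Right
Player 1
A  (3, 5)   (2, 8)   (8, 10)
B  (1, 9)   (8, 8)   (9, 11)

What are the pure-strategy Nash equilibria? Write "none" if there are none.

(B, Right)

Check each profile: it is a Nash equilibrium iff no player can strictly gain by switching unilaterally.
(A, Left): Player 2 can switch to Center (5 → 8). Not NE.
(A, Center): Player 1 can switch to B (2 → 8). Not NE.
(A, Right): Player 1 can switch to B (8 → 9). Not NE.
(B, Left): Player 1 can switch to A (1 → 3). Not NE.
(B, Center): Player 2 can switch to Left (8 → 9). Not NE.
(B, Right): Player 1 gets 9, best alternative 8; Player 2 gets 11, best alternative 9. No profitable deviation — NE.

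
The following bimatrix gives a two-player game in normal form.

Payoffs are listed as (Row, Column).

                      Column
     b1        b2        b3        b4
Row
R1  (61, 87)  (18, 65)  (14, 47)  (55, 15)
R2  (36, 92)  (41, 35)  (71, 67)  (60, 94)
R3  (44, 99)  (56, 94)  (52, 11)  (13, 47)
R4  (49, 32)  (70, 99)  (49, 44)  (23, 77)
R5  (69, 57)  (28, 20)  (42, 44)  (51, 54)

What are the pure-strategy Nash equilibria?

The pure Nash equilibria are (R2, b4); (R4, b2); (R5, b1).

Row against b1: payoffs 61, 36, 44, 49, 69 → best response R5.
Row against b2: payoffs 18, 41, 56, 70, 28 → best response R4.
Row against b3: payoffs 14, 71, 52, 49, 42 → best response R2.
Row against b4: payoffs 55, 60, 13, 23, 51 → best response R2.
Column against R1: payoffs 87, 65, 47, 15 → best response b1.
Column against R2: payoffs 92, 35, 67, 94 → best response b4.
Column against R3: payoffs 99, 94, 11, 47 → best response b1.
Column against R4: payoffs 32, 99, 44, 77 → best response b2.
Column against R5: payoffs 57, 20, 44, 54 → best response b1.
Mutual best responses: (R2, b4); (R4, b2); (R5, b1).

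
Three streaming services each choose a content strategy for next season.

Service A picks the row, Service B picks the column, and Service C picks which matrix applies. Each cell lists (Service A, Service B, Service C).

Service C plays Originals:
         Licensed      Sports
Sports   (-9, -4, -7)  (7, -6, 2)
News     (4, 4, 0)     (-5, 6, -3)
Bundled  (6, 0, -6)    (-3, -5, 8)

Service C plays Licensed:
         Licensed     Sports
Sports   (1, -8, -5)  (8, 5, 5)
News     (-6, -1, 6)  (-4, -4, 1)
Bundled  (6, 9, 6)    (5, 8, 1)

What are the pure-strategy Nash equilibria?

The pure Nash equilibria are (Sports, Sports, Licensed) and (Bundled, Licensed, Licensed).

For each player, find the best response to each opponent profile; mutual best responses are the pure NE.
Service A against (Licensed, Originals): payoffs -9, 4, 6 → best response Bundled.
Service A against (Licensed, Licensed): payoffs 1, -6, 6 → best response Bundled.
Service A against (Sports, Originals): payoffs 7, -5, -3 → best response Sports.
Service A against (Sports, Licensed): payoffs 8, -4, 5 → best response Sports.
Service B against (Sports, Originals): payoffs -4, -6 → best response Licensed.
Service B against (Sports, Licensed): payoffs -8, 5 → best response Sports.
Service B against (News, Originals): payoffs 4, 6 → best response Sports.
Service B against (News, Licensed): payoffs -1, -4 → best response Licensed.
Service B against (Bundled, Originals): payoffs 0, -5 → best response Licensed.
Service B against (Bundled, Licensed): payoffs 9, 8 → best response Licensed.
Service C against (Sports, Licensed): payoffs -7, -5 → best response Licensed.
Service C against (Sports, Sports): payoffs 2, 5 → best response Licensed.
Service C against (News, Licensed): payoffs 0, 6 → best response Licensed.
Service C against (News, Sports): payoffs -3, 1 → best response Licensed.
Service C against (Bundled, Licensed): payoffs -6, 6 → best response Licensed.
Service C against (Bundled, Sports): payoffs 8, 1 → best response Originals.
Mutual best responses: (Sports, Sports, Licensed); (Bundled, Licensed, Licensed).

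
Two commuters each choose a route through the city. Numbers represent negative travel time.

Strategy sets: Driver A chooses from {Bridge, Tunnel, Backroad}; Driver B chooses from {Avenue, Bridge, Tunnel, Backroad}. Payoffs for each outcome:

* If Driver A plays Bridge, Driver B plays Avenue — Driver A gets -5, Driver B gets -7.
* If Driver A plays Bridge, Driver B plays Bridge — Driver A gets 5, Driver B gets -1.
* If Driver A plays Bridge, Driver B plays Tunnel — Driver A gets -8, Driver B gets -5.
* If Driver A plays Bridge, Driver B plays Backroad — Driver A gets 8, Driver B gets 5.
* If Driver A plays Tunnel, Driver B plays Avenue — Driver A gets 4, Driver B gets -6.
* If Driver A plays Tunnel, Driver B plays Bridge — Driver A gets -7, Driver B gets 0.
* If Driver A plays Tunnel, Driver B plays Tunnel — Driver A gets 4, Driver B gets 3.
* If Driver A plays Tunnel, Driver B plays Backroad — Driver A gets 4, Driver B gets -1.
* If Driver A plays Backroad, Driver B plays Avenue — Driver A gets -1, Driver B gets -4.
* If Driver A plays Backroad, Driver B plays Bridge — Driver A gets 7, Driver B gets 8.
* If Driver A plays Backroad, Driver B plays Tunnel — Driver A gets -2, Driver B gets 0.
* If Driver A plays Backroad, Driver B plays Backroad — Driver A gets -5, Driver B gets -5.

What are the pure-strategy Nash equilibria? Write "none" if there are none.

Driver A against Avenue: payoffs -5, 4, -1 → best response Tunnel.
Driver A against Bridge: payoffs 5, -7, 7 → best response Backroad.
Driver A against Tunnel: payoffs -8, 4, -2 → best response Tunnel.
Driver A against Backroad: payoffs 8, 4, -5 → best response Bridge.
Driver B against Bridge: payoffs -7, -1, -5, 5 → best response Backroad.
Driver B against Tunnel: payoffs -6, 0, 3, -1 → best response Tunnel.
Driver B against Backroad: payoffs -4, 8, 0, -5 → best response Bridge.
Mutual best responses: (Bridge, Backroad); (Tunnel, Tunnel); (Backroad, Bridge).

Pure-strategy Nash equilibria: (Bridge, Backroad); (Tunnel, Tunnel); (Backroad, Bridge)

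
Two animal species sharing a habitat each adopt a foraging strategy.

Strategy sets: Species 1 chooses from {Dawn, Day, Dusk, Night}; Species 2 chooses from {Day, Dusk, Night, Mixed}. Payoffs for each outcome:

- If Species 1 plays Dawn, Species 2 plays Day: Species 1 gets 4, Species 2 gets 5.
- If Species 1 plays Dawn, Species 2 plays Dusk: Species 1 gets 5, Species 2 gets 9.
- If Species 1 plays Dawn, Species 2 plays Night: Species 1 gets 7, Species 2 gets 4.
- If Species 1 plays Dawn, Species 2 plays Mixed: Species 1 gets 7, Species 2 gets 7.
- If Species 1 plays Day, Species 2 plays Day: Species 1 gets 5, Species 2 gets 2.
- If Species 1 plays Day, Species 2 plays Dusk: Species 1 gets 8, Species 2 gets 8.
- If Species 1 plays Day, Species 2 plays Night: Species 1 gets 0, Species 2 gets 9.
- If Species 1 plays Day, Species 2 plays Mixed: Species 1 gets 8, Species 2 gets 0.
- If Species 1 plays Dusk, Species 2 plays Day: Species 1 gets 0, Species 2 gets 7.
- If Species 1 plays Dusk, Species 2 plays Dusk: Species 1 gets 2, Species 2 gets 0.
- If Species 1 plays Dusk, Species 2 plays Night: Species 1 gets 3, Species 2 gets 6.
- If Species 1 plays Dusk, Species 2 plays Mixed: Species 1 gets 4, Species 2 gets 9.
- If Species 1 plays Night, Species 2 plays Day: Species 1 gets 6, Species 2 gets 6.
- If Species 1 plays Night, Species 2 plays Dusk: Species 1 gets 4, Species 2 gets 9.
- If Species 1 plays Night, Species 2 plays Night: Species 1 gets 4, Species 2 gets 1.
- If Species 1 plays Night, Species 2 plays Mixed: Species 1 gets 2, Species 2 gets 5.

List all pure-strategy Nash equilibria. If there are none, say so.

There is no pure-strategy Nash equilibrium.

(Dawn, Day): Species 1 can switch to Day (4 → 5). Not NE.
(Dawn, Dusk): Species 1 can switch to Day (5 → 8). Not NE.
(Dawn, Night): Species 2 can switch to Day (4 → 5). Not NE.
(Dawn, Mixed): Species 1 can switch to Day (7 → 8). Not NE.
(Day, Day): Species 1 can switch to Night (5 → 6). Not NE.
(Day, Dusk): Species 2 can switch to Night (8 → 9). Not NE.
(Day, Night): Species 1 can switch to Dawn (0 → 7). Not NE.
(Day, Mixed): Species 2 can switch to Day (0 → 2). Not NE.
(Dusk, Day): Species 1 can switch to Dawn (0 → 4). Not NE.
(Dusk, Dusk): Species 1 can switch to Dawn (2 → 5). Not NE.
(Dusk, Night): Species 1 can switch to Dawn (3 → 7). Not NE.
(Dusk, Mixed): Species 1 can switch to Dawn (4 → 7). Not NE.
(The remaining 4 profiles each have a profitable deviation by the same check.)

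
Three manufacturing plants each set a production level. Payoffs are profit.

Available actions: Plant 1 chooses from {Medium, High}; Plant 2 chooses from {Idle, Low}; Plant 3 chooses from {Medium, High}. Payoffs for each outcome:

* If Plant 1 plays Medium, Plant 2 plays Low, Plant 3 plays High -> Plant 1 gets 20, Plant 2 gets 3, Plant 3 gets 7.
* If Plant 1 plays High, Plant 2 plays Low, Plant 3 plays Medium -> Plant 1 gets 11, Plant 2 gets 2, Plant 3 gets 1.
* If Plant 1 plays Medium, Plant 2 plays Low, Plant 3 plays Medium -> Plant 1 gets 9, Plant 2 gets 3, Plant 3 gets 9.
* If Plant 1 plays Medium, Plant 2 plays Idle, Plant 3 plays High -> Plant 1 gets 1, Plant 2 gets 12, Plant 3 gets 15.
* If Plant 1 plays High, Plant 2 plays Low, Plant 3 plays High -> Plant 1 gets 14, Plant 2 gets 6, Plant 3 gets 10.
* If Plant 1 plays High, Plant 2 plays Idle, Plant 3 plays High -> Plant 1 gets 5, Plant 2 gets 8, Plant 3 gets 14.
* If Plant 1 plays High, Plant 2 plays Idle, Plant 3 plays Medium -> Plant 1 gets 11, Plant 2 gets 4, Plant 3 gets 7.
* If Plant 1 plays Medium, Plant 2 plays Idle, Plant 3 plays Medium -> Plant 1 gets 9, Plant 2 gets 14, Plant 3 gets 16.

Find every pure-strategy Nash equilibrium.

(High, Idle, High)

Plant 1 against (Idle, Medium): payoffs 9, 11 → best response High.
Plant 1 against (Idle, High): payoffs 1, 5 → best response High.
Plant 1 against (Low, Medium): payoffs 9, 11 → best response High.
Plant 1 against (Low, High): payoffs 20, 14 → best response Medium.
Plant 2 against (Medium, Medium): payoffs 14, 3 → best response Idle.
Plant 2 against (Medium, High): payoffs 12, 3 → best response Idle.
Plant 2 against (High, Medium): payoffs 4, 2 → best response Idle.
Plant 2 against (High, High): payoffs 8, 6 → best response Idle.
Plant 3 against (Medium, Idle): payoffs 16, 15 → best response Medium.
Plant 3 against (Medium, Low): payoffs 9, 7 → best response Medium.
Plant 3 against (High, Idle): payoffs 7, 14 → best response High.
Plant 3 against (High, Low): payoffs 1, 10 → best response High.
Mutual best responses: (High, Idle, High).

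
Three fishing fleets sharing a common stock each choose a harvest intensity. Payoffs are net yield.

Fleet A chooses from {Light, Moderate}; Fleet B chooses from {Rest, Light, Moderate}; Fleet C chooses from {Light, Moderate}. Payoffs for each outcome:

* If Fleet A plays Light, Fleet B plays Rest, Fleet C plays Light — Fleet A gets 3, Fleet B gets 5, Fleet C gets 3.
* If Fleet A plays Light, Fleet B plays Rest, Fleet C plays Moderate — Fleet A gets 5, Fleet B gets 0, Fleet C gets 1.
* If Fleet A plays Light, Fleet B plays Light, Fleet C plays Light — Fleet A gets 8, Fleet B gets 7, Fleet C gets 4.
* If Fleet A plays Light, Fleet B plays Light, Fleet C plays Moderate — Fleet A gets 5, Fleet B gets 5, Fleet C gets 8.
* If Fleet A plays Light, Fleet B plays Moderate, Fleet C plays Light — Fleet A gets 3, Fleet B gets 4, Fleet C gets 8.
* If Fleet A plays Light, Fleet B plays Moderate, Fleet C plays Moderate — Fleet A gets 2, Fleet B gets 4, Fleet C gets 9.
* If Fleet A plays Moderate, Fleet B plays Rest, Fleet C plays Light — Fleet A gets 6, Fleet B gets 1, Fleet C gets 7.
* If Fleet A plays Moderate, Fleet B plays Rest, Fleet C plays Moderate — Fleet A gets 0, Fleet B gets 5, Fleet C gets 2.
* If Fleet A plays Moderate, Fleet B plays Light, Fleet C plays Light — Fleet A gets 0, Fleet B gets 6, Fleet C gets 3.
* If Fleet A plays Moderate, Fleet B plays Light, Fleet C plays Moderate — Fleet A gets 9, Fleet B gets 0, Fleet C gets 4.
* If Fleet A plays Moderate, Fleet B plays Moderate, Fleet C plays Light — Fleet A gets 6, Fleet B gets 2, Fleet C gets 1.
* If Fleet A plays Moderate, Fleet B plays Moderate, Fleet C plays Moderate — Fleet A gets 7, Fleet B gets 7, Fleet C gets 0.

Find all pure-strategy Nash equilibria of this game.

For each player, find the best response to each opponent profile; mutual best responses are the pure NE.
Fleet A against (Rest, Light): payoffs 3, 6 → best response Moderate.
Fleet A against (Rest, Moderate): payoffs 5, 0 → best response Light.
Fleet A against (Light, Light): payoffs 8, 0 → best response Light.
Fleet A against (Light, Moderate): payoffs 5, 9 → best response Moderate.
Fleet A against (Moderate, Light): payoffs 3, 6 → best response Moderate.
Fleet A against (Moderate, Moderate): payoffs 2, 7 → best response Moderate.
Fleet B against (Light, Light): payoffs 5, 7, 4 → best response Light.
Fleet B against (Light, Moderate): payoffs 0, 5, 4 → best response Light.
Fleet B against (Moderate, Light): payoffs 1, 6, 2 → best response Light.
Fleet B against (Moderate, Moderate): payoffs 5, 0, 7 → best response Moderate.
Fleet C against (Light, Rest): payoffs 3, 1 → best response Light.
Fleet C against (Light, Light): payoffs 4, 8 → best response Moderate.
Fleet C against (Light, Moderate): payoffs 8, 9 → best response Moderate.
Fleet C against (Moderate, Rest): payoffs 7, 2 → best response Light.
Fleet C against (Moderate, Light): payoffs 3, 4 → best response Moderate.
Fleet C against (Moderate, Moderate): payoffs 1, 0 → best response Light.
No profile is a mutual best response for all players.

No pure-strategy Nash equilibrium.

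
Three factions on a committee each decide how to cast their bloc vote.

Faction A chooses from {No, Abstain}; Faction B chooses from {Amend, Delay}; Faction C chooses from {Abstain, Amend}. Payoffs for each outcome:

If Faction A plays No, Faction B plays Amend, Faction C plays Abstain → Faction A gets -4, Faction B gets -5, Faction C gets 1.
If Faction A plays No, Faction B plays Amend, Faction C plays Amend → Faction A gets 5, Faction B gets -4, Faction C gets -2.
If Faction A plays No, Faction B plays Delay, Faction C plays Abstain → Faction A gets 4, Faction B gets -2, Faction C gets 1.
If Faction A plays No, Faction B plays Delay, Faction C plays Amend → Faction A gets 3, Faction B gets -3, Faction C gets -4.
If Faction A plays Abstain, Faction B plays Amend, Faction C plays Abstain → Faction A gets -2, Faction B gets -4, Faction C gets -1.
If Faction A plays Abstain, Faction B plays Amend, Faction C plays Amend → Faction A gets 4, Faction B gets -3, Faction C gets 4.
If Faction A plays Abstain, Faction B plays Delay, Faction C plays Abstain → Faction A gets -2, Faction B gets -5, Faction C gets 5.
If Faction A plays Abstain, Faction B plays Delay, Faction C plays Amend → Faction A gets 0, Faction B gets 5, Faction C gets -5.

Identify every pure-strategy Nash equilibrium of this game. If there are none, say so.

Faction A against (Amend, Abstain): payoffs -4, -2 → best response Abstain.
Faction A against (Amend, Amend): payoffs 5, 4 → best response No.
Faction A against (Delay, Abstain): payoffs 4, -2 → best response No.
Faction A against (Delay, Amend): payoffs 3, 0 → best response No.
Faction B against (No, Abstain): payoffs -5, -2 → best response Delay.
Faction B against (No, Amend): payoffs -4, -3 → best response Delay.
Faction B against (Abstain, Abstain): payoffs -4, -5 → best response Amend.
Faction B against (Abstain, Amend): payoffs -3, 5 → best response Delay.
Faction C against (No, Amend): payoffs 1, -2 → best response Abstain.
Faction C against (No, Delay): payoffs 1, -4 → best response Abstain.
Faction C against (Abstain, Amend): payoffs -1, 4 → best response Amend.
Faction C against (Abstain, Delay): payoffs 5, -5 → best response Abstain.
Mutual best responses: (No, Delay, Abstain).

The unique pure-strategy Nash equilibrium is (No, Delay, Abstain).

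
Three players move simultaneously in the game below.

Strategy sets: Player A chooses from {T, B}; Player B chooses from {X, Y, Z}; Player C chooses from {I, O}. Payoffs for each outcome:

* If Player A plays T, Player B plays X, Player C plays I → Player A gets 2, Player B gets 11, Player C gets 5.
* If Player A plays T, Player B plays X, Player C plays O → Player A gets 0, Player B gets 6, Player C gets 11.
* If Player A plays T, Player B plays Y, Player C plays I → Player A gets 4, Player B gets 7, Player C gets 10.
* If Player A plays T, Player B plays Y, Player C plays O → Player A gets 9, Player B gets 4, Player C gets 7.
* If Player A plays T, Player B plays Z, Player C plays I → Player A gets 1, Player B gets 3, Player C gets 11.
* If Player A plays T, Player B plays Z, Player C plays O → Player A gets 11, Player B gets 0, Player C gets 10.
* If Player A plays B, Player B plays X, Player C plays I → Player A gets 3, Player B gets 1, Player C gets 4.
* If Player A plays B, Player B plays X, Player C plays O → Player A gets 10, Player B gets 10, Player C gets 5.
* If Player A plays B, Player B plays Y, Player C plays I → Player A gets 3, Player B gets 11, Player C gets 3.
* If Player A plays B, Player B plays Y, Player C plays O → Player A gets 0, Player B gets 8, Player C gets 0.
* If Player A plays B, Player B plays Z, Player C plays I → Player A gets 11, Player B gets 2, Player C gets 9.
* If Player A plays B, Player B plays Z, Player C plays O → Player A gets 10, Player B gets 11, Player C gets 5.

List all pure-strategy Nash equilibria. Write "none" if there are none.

Player A against (X, I): payoffs 2, 3 → best response B.
Player A against (X, O): payoffs 0, 10 → best response B.
Player A against (Y, I): payoffs 4, 3 → best response T.
Player A against (Y, O): payoffs 9, 0 → best response T.
Player A against (Z, I): payoffs 1, 11 → best response B.
Player A against (Z, O): payoffs 11, 10 → best response T.
Player B against (T, I): payoffs 11, 7, 3 → best response X.
Player B against (T, O): payoffs 6, 4, 0 → best response X.
Player B against (B, I): payoffs 1, 11, 2 → best response Y.
Player B against (B, O): payoffs 10, 8, 11 → best response Z.
Player C against (T, X): payoffs 5, 11 → best response O.
Player C against (T, Y): payoffs 10, 7 → best response I.
Player C against (T, Z): payoffs 11, 10 → best response I.
Player C against (B, X): payoffs 4, 5 → best response O.
Player C against (B, Y): payoffs 3, 0 → best response I.
Player C against (B, Z): payoffs 9, 5 → best response I.
No profile is a mutual best response for all players.

none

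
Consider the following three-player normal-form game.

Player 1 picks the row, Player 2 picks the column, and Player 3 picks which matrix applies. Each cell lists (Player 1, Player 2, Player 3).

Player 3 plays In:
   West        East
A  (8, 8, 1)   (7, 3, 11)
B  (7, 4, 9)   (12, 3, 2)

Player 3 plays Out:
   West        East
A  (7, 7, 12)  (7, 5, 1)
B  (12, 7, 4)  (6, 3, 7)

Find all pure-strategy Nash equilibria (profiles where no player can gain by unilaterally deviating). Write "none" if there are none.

There is no pure-strategy Nash equilibrium.

Player 1 against (West, In): payoffs 8, 7 → best response A.
Player 1 against (West, Out): payoffs 7, 12 → best response B.
Player 1 against (East, In): payoffs 7, 12 → best response B.
Player 1 against (East, Out): payoffs 7, 6 → best response A.
Player 2 against (A, In): payoffs 8, 3 → best response West.
Player 2 against (A, Out): payoffs 7, 5 → best response West.
Player 2 against (B, In): payoffs 4, 3 → best response West.
Player 2 against (B, Out): payoffs 7, 3 → best response West.
Player 3 against (A, West): payoffs 1, 12 → best response Out.
Player 3 against (A, East): payoffs 11, 1 → best response In.
Player 3 against (B, West): payoffs 9, 4 → best response In.
Player 3 against (B, East): payoffs 2, 7 → best response Out.
No profile is a mutual best response for all players.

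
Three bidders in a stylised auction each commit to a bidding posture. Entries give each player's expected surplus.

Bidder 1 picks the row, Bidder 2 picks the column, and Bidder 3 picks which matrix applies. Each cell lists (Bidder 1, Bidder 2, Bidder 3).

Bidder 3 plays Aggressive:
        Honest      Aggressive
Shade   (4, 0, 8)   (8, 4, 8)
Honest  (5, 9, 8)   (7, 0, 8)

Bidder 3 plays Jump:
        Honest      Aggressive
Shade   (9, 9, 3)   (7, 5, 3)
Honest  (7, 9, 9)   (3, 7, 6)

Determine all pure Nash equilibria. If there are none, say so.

The unique pure-strategy Nash equilibrium is (Shade, Aggressive, Aggressive).

Bidder 1 against (Honest, Aggressive): payoffs 4, 5 → best response Honest.
Bidder 1 against (Honest, Jump): payoffs 9, 7 → best response Shade.
Bidder 1 against (Aggressive, Aggressive): payoffs 8, 7 → best response Shade.
Bidder 1 against (Aggressive, Jump): payoffs 7, 3 → best response Shade.
Bidder 2 against (Shade, Aggressive): payoffs 0, 4 → best response Aggressive.
Bidder 2 against (Shade, Jump): payoffs 9, 5 → best response Honest.
Bidder 2 against (Honest, Aggressive): payoffs 9, 0 → best response Honest.
Bidder 2 against (Honest, Jump): payoffs 9, 7 → best response Honest.
Bidder 3 against (Shade, Honest): payoffs 8, 3 → best response Aggressive.
Bidder 3 against (Shade, Aggressive): payoffs 8, 3 → best response Aggressive.
Bidder 3 against (Honest, Honest): payoffs 8, 9 → best response Jump.
Bidder 3 against (Honest, Aggressive): payoffs 8, 6 → best response Aggressive.
Mutual best responses: (Shade, Aggressive, Aggressive).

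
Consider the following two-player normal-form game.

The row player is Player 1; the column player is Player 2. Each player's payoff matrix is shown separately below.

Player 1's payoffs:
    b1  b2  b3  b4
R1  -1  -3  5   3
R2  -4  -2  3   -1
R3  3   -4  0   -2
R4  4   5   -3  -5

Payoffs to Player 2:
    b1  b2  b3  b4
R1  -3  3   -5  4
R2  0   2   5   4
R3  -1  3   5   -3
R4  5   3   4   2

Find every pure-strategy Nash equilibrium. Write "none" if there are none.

The pure Nash equilibria are (R1, b4); (R4, b1).

Player 1 against b1: payoffs -1, -4, 3, 4 → best response R4.
Player 1 against b2: payoffs -3, -2, -4, 5 → best response R4.
Player 1 against b3: payoffs 5, 3, 0, -3 → best response R1.
Player 1 against b4: payoffs 3, -1, -2, -5 → best response R1.
Player 2 against R1: payoffs -3, 3, -5, 4 → best response b4.
Player 2 against R2: payoffs 0, 2, 5, 4 → best response b3.
Player 2 against R3: payoffs -1, 3, 5, -3 → best response b3.
Player 2 against R4: payoffs 5, 3, 4, 2 → best response b1.
Mutual best responses: (R1, b4); (R4, b1).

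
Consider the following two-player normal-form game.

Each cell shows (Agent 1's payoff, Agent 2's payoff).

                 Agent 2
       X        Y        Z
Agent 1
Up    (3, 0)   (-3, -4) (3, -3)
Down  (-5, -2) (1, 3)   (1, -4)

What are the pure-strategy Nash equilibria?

The pure Nash equilibria are (Up, X) and (Down, Y).

(Up, X): Agent 1 gets 3, best alternative -5; Agent 2 gets 0, best alternative -3. No profitable deviation — NE.
(Up, Y): Agent 1 can switch to Down (-3 → 1). Not NE.
(Up, Z): Agent 2 can switch to X (-3 → 0). Not NE.
(Down, X): Agent 1 can switch to Up (-5 → 3). Not NE.
(Down, Y): Agent 1 gets 1, best alternative -3; Agent 2 gets 3, best alternative -2. No profitable deviation — NE.
(Down, Z): Agent 1 can switch to Up (1 → 3). Not NE.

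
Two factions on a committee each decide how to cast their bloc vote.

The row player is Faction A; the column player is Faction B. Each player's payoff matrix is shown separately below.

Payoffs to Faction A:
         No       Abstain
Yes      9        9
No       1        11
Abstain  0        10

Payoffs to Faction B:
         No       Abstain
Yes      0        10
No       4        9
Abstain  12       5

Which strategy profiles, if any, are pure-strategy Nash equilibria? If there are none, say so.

Faction A against No: payoffs 9, 1, 0 → best response Yes.
Faction A against Abstain: payoffs 9, 11, 10 → best response No.
Faction B against Yes: payoffs 0, 10 → best response Abstain.
Faction B against No: payoffs 4, 9 → best response Abstain.
Faction B against Abstain: payoffs 12, 5 → best response No.
Mutual best responses: (No, Abstain).

(No, Abstain)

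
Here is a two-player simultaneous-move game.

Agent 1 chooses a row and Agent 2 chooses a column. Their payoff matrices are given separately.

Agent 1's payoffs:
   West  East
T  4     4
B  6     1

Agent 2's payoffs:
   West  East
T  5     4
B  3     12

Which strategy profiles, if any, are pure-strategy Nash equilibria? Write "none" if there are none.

Agent 1 against West: payoffs 4, 6 → best response B.
Agent 1 against East: payoffs 4, 1 → best response T.
Agent 2 against T: payoffs 5, 4 → best response West.
Agent 2 against B: payoffs 3, 12 → best response East.
No profile is a mutual best response for all players.

No pure-strategy Nash equilibrium.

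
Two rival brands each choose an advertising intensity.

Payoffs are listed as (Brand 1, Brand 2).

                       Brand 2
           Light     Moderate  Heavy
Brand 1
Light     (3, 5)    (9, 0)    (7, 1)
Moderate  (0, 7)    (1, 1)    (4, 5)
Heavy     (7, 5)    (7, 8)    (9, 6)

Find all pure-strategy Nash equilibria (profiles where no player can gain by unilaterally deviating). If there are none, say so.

Brand 1 against Light: payoffs 3, 0, 7 → best response Heavy.
Brand 1 against Moderate: payoffs 9, 1, 7 → best response Light.
Brand 1 against Heavy: payoffs 7, 4, 9 → best response Heavy.
Brand 2 against Light: payoffs 5, 0, 1 → best response Light.
Brand 2 against Moderate: payoffs 7, 1, 5 → best response Light.
Brand 2 against Heavy: payoffs 5, 8, 6 → best response Moderate.
No profile is a mutual best response for all players.

No pure-strategy Nash equilibrium.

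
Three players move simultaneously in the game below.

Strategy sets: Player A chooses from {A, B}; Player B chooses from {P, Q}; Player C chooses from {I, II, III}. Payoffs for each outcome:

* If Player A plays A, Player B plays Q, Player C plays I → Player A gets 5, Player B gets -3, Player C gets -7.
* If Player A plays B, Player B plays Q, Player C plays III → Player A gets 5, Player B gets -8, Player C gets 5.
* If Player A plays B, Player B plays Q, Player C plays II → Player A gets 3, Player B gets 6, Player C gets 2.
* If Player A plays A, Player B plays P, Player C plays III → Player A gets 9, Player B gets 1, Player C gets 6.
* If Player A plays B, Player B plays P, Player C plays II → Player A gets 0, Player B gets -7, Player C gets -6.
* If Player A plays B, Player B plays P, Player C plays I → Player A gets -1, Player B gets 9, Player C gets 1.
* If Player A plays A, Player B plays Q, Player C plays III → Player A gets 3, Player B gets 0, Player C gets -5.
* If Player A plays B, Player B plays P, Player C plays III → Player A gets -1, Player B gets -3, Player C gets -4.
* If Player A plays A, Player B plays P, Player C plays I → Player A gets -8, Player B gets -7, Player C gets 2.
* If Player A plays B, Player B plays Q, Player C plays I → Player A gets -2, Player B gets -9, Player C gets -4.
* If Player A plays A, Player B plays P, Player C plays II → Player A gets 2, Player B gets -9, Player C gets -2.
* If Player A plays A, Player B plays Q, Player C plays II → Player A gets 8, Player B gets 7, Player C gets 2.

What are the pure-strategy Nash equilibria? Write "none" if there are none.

Check each profile: it is a Nash equilibrium iff no player can strictly gain by switching unilaterally.
(A, P, I): Player A can switch to B (-8 → -1). Not NE.
(A, P, II): Player B can switch to Q (-9 → 7). Not NE.
(A, P, III): Player A gets 9, best alternative -1; Player B gets 1, best alternative 0; Player C gets 6, best alternative 2. No profitable deviation — NE.
(A, Q, I): Player C can switch to II (-7 → 2). Not NE.
(A, Q, II): Player A gets 8, best alternative 3; Player B gets 7, best alternative -9; Player C gets 2, best alternative -5. No profitable deviation — NE.
(A, Q, III): Player A can switch to B (3 → 5). Not NE.
(B, P, I): Player A gets -1, best alternative -8; Player B gets 9, best alternative -9; Player C gets 1, best alternative -4. No profitable deviation — NE.
(B, P, II): Player A can switch to A (0 → 2). Not NE.
(B, P, III): Player A can switch to A (-1 → 9). Not NE.
(B, Q, I): Player A can switch to A (-2 → 5). Not NE.
(B, Q, II): Player A can switch to A (3 → 8). Not NE.
(B, Q, III): Player B can switch to P (-8 → -3). Not NE.

Pure-strategy Nash equilibria: (A, P, III); (A, Q, II); (B, P, I)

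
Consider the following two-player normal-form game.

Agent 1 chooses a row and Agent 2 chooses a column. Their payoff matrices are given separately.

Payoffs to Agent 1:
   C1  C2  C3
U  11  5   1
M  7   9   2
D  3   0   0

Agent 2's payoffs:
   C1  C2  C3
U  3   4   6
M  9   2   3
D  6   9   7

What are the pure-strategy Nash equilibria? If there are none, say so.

No pure-strategy Nash equilibrium.

Agent 1 against C1: payoffs 11, 7, 3 → best response U.
Agent 1 against C2: payoffs 5, 9, 0 → best response M.
Agent 1 against C3: payoffs 1, 2, 0 → best response M.
Agent 2 against U: payoffs 3, 4, 6 → best response C3.
Agent 2 against M: payoffs 9, 2, 3 → best response C1.
Agent 2 against D: payoffs 6, 9, 7 → best response C2.
No profile is a mutual best response for all players.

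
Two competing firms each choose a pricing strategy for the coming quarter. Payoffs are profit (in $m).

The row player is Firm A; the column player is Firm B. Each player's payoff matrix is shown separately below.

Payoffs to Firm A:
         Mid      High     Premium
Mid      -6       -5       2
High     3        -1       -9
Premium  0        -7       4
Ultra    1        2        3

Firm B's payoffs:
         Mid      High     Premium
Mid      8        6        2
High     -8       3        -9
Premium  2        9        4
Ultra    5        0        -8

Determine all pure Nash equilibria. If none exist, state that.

For each strategy profile, look for a profitable unilateral deviation.
(Mid, Mid): Firm A can switch to High (-6 → 3). Not NE.
(Mid, High): Firm A can switch to High (-5 → -1). Not NE.
(Mid, Premium): Firm A can switch to Premium (2 → 4). Not NE.
(High, Mid): Firm B can switch to High (-8 → 3). Not NE.
(High, High): Firm A can switch to Ultra (-1 → 2). Not NE.
(High, Premium): Firm A can switch to Mid (-9 → 2). Not NE.
(Premium, Mid): Firm A can switch to High (0 → 3). Not NE.
(Premium, High): Firm A can switch to Mid (-7 → -5). Not NE.
(The remaining 4 profiles each have a profitable deviation by the same check.)

none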